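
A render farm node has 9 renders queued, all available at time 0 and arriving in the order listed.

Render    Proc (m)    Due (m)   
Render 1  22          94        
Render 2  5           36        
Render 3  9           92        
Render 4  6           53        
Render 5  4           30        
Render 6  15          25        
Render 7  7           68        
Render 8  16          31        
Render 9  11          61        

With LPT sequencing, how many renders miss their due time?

7

LPT (decreasing processing time): Render 1 Render 8 Render 6 Render 9 Render 3 Render 7 Render 4 Render 2 Render 5.
Render 1: 0→22, due 94, tardiness 0
Render 8: 22→38, due 31, tardiness 7
Render 6: 38→53, due 25, tardiness 28
Render 9: 53→64, due 61, tardiness 3
Render 3: 64→73, due 92, tardiness 0
Render 7: 73→80, due 68, tardiness 12
Render 4: 80→86, due 53, tardiness 33
Render 2: 86→91, due 36, tardiness 55
Render 5: 91→95, due 30, tardiness 65
Late renders: 7.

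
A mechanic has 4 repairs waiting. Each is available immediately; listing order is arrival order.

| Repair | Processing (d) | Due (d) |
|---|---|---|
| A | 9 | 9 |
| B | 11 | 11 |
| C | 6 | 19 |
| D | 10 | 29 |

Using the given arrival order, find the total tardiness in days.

FIFO (arrival order): A B C D.
A: 0→9, due 9, tardiness 0
B: 9→20, due 11, tardiness 9
C: 20→26, due 19, tardiness 7
D: 26→36, due 29, tardiness 7
Sum = 0+9+7+7 = 23.

23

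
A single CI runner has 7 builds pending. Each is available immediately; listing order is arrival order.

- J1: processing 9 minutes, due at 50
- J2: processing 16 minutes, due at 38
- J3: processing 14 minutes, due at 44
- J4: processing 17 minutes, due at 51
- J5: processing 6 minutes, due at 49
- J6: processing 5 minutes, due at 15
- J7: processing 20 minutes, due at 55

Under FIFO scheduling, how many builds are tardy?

4

FIFO (arrival order): J1 J2 J3 J4 J5 J6 J7.
J1: 0→9, due 50, tardiness 0
J2: 9→25, due 38, tardiness 0
J3: 25→39, due 44, tardiness 0
J4: 39→56, due 51, tardiness 5
J5: 56→62, due 49, tardiness 13
J6: 62→67, due 15, tardiness 52
J7: 67→87, due 55, tardiness 32
Late builds: 4.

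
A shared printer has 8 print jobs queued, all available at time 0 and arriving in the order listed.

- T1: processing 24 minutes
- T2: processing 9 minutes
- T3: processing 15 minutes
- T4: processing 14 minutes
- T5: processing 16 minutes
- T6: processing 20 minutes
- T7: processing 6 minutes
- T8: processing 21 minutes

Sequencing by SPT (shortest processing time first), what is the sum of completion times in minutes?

SPT (increasing processing time): T7 T2 T4 T3 T5 T6 T8 T1.
T7: 0→6
T2: 6→15
T4: 15→29
T3: 29→44
T5: 44→60
T6: 60→80
T8: 80→101
T1: 101→125
Sum = 6+15+29+44+60+80+101+125 = 460.

460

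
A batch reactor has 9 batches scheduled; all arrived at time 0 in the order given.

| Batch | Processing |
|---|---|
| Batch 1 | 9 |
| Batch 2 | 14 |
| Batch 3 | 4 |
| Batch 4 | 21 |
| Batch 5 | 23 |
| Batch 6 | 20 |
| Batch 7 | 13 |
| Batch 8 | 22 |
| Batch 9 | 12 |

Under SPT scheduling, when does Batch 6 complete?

72

SPT (increasing processing time): Batch 3 Batch 1 Batch 9 Batch 7 Batch 2 Batch 6 Batch 4 Batch 8 Batch 5.
Batch 3: 0→4
Batch 1: 4→13
Batch 9: 13→25
Batch 7: 25→38
Batch 2: 38→52
Batch 6: 52→72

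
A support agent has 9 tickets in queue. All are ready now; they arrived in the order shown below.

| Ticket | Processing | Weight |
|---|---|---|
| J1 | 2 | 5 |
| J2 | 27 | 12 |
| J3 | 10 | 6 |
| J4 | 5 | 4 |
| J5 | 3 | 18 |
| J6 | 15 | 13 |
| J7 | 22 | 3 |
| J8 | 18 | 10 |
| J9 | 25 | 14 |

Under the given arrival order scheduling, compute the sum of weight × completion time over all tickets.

FIFO (arrival order): J1 J2 J3 J4 J5 J6 J7 J8 J9.
J1: finishes 2, weight 5, w·C = 10
J2: finishes 29, weight 12, w·C = 348
J3: finishes 39, weight 6, w·C = 234
J4: finishes 44, weight 4, w·C = 176
J5: finishes 47, weight 18, w·C = 846
J6: finishes 62, weight 13, w·C = 806
J7: finishes 84, weight 3, w·C = 252
J8: finishes 102, weight 10, w·C = 1020
J9: finishes 127, weight 14, w·C = 1778
Sum = 10+348+234+176+846+806+252+1020+1778 = 5470.

5470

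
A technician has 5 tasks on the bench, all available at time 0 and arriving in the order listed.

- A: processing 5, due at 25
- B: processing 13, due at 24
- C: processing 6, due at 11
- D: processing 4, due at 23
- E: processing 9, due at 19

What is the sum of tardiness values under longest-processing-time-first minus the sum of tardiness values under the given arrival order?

LPT (decreasing processing time): B E C A D.
B: 0→13, due 24, tardiness 0
E: 13→22, due 19, tardiness 3
C: 22→28, due 11, tardiness 17
A: 28→33, due 25, tardiness 8
D: 33→37, due 23, tardiness 14
Sum = 0+3+17+8+14 = 42.
FIFO (arrival order): A B C D E.
A: 0→5, due 25, tardiness 0
B: 5→18, due 24, tardiness 0
C: 18→24, due 11, tardiness 13
D: 24→28, due 23, tardiness 5
E: 28→37, due 19, tardiness 18
Sum = 0+0+13+5+18 = 36.
Difference = 42 − 36 = 6.

6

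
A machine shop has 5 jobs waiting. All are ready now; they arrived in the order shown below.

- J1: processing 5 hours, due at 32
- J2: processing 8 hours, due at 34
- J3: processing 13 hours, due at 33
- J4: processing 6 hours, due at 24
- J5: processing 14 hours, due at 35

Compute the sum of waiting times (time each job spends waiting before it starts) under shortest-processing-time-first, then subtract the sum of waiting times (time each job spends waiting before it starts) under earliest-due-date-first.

-6

SPT (increasing processing time): J1 J4 J2 J3 J5.
J1: waits 0, runs 0→5
J4: waits 5, runs 5→11
J2: waits 11, runs 11→19
J3: waits 19, runs 19→32
J5: waits 32, runs 32→46
Sum = 0+5+11+19+32 = 67.
EDD (increasing due date): J4 J1 J3 J2 J5.
J4: waits 0, runs 0→6
J1: waits 6, runs 6→11
J3: waits 11, runs 11→24
J2: waits 24, runs 24→32
J5: waits 32, runs 32→46
Sum = 0+6+11+24+32 = 73.
Difference = 67 − 73 = -6.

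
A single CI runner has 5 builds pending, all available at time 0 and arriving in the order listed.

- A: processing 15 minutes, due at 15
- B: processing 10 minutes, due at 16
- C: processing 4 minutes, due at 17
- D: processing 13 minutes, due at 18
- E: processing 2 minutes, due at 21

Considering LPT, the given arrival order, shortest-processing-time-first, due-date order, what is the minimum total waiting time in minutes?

LPT (decreasing processing time): A D B C E.
A: waits 0, runs 0→15
D: waits 15, runs 15→28
B: waits 28, runs 28→38
C: waits 38, runs 38→42
E: waits 42, runs 42→44
Sum = 0+15+28+38+42 = 123.
FIFO (arrival order): A B C D E.
A: waits 0, runs 0→15
B: waits 15, runs 15→25
C: waits 25, runs 25→29
D: waits 29, runs 29→42
E: waits 42, runs 42→44
Sum = 0+15+25+29+42 = 111.
SPT (increasing processing time): E C B D A.
E: waits 0, runs 0→2
C: waits 2, runs 2→6
B: waits 6, runs 6→16
D: waits 16, runs 16→29
A: waits 29, runs 29→44
Sum = 0+2+6+16+29 = 53.
EDD (increasing due date): A B C D E.
A: waits 0, runs 0→15
B: waits 15, runs 15→25
C: waits 25, runs 25→29
D: waits 29, runs 29→42
E: waits 42, runs 42→44
Sum = 0+15+25+29+42 = 111.
LPT 123, FIFO 111, SPT 53, EDD 111 → minimum 53.

53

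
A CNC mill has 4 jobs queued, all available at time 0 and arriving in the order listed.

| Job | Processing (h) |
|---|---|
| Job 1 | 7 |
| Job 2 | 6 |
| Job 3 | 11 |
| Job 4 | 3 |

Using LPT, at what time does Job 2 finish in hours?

24

LPT (decreasing processing time): Job 3 Job 1 Job 2 Job 4.
Job 3: 0→11
Job 1: 11→18
Job 2: 18→24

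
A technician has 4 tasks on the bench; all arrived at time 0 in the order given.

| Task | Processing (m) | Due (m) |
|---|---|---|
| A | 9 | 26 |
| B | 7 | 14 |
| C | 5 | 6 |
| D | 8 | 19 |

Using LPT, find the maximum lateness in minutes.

LPT (decreasing processing time): A D B C.
A: 0→9, due 26, lateness -17
D: 9→17, due 19, lateness -2
B: 17→24, due 14, lateness 10
C: 24→29, due 6, lateness 23
Maximum = 23.

23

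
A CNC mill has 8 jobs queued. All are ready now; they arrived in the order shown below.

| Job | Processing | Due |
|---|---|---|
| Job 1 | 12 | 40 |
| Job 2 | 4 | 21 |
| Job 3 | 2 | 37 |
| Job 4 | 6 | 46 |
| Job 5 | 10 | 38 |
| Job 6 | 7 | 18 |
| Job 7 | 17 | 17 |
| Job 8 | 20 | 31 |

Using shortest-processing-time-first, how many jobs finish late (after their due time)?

SPT (increasing processing time): Job 3 Job 2 Job 4 Job 6 Job 5 Job 1 Job 7 Job 8.
Job 3: 0→2, due 37, tardiness 0
Job 2: 2→6, due 21, tardiness 0
Job 4: 6→12, due 46, tardiness 0
Job 6: 12→19, due 18, tardiness 1
Job 5: 19→29, due 38, tardiness 0
Job 1: 29→41, due 40, tardiness 1
Job 7: 41→58, due 17, tardiness 41
Job 8: 58→78, due 31, tardiness 47
Late jobs: 4.

4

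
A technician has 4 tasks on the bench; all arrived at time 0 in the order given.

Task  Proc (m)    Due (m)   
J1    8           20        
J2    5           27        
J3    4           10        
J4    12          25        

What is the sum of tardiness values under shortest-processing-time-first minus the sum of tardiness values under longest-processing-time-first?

-15

SPT (increasing processing time): J3 J2 J1 J4.
J3: 0→4, due 10, tardiness 0
J2: 4→9, due 27, tardiness 0
J1: 9→17, due 20, tardiness 0
J4: 17→29, due 25, tardiness 4
Sum = 0+0+0+4 = 4.
LPT (decreasing processing time): J4 J1 J2 J3.
J4: 0→12, due 25, tardiness 0
J1: 12→20, due 20, tardiness 0
J2: 20→25, due 27, tardiness 0
J3: 25→29, due 10, tardiness 19
Sum = 0+0+0+19 = 19.
Difference = 4 − 19 = -15.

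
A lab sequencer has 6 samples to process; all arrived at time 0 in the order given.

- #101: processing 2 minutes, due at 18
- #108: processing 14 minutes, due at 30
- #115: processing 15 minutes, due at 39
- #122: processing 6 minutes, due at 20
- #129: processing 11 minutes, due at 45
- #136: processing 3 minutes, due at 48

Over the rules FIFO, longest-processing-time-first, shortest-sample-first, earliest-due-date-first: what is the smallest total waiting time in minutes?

FIFO (arrival order): #101 #108 #115 #122 #129 #136.
#101: waits 0, runs 0→2
#108: waits 2, runs 2→16
#115: waits 16, runs 16→31
#122: waits 31, runs 31→37
#129: waits 37, runs 37→48
#136: waits 48, runs 48→51
Sum = 0+2+16+31+37+48 = 134.
LPT (decreasing processing time): #115 #108 #129 #122 #136 #101.
#115: waits 0, runs 0→15
#108: waits 15, runs 15→29
#129: waits 29, runs 29→40
#122: waits 40, runs 40→46
#136: waits 46, runs 46→49
#101: waits 49, runs 49→51
Sum = 0+15+29+40+46+49 = 179.
SPT (increasing processing time): #101 #136 #122 #129 #108 #115.
#101: waits 0, runs 0→2
#136: waits 2, runs 2→5
#122: waits 5, runs 5→11
#129: waits 11, runs 11→22
#108: waits 22, runs 22→36
#115: waits 36, runs 36→51
Sum = 0+2+5+11+22+36 = 76.
EDD (increasing due date): #101 #122 #108 #115 #129 #136.
#101: waits 0, runs 0→2
#122: waits 2, runs 2→8
#108: waits 8, runs 8→22
#115: waits 22, runs 22→37
#129: waits 37, runs 37→48
#136: waits 48, runs 48→51
Sum = 0+2+8+22+37+48 = 117.
FIFO 134, LPT 179, SPT 76, EDD 117 → minimum 76.

76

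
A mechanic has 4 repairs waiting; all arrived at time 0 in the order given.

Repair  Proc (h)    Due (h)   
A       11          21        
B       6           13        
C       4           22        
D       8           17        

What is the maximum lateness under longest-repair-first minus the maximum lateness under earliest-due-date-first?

5

LPT (decreasing processing time): A D B C.
A: 0→11, due 21, lateness -10
D: 11→19, due 17, lateness 2
B: 19→25, due 13, lateness 12
C: 25→29, due 22, lateness 7
Maximum = 12.
EDD (increasing due date): B D A C.
B: 0→6, due 13, lateness -7
D: 6→14, due 17, lateness -3
A: 14→25, due 21, lateness 4
C: 25→29, due 22, lateness 7
Maximum = 7.
Difference = 12 − 7 = 5.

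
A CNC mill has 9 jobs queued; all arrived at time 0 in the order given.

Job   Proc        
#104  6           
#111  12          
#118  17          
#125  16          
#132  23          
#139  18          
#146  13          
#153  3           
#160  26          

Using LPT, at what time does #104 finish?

LPT (decreasing processing time): #160 #132 #139 #118 #125 #146 #111 #104 #153.
#160: 0→26
#132: 26→49
#139: 49→67
#118: 67→84
#125: 84→100
#146: 100→113
#111: 113→125
#104: 125→131

131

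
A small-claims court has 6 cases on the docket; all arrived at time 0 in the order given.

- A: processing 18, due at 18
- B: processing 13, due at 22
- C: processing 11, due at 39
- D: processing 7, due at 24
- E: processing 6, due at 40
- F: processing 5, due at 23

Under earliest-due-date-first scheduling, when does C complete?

EDD (increasing due date): A B F D C E.
A: 0→18
B: 18→31
F: 31→36
D: 36→43
C: 43→54

54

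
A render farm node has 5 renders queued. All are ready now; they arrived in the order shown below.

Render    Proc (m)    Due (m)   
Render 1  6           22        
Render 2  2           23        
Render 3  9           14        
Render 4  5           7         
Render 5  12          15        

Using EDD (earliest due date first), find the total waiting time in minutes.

77

EDD (increasing due date): Render 4 Render 3 Render 5 Render 1 Render 2.
Render 4: waits 0, runs 0→5
Render 3: waits 5, runs 5→14
Render 5: waits 14, runs 14→26
Render 1: waits 26, runs 26→32
Render 2: waits 32, runs 32→34
Sum = 0+5+14+26+32 = 77.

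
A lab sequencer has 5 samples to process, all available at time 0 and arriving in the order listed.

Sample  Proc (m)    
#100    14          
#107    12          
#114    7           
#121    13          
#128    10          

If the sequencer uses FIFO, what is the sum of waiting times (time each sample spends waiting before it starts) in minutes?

FIFO (arrival order): #100 #107 #114 #121 #128.
#100: waits 0, runs 0→14
#107: waits 14, runs 14→26
#114: waits 26, runs 26→33
#121: waits 33, runs 33→46
#128: waits 46, runs 46→56
Sum = 0+14+26+33+46 = 119.

119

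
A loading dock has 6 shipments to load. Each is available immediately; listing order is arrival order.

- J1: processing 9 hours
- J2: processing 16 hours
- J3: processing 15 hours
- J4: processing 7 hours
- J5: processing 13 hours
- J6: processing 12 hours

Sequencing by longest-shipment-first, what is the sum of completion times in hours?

LPT (decreasing processing time): J2 J3 J5 J6 J1 J4.
J2: 0→16
J3: 16→31
J5: 31→44
J6: 44→56
J1: 56→65
J4: 65→72
Sum = 16+31+44+56+65+72 = 284.

284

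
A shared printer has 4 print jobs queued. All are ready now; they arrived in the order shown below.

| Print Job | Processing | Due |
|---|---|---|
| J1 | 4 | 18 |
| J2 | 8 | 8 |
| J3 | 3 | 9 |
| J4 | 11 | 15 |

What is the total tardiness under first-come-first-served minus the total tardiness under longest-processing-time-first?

FIFO (arrival order): J1 J2 J3 J4.
J1: 0→4, due 18, tardiness 0
J2: 4→12, due 8, tardiness 4
J3: 12→15, due 9, tardiness 6
J4: 15→26, due 15, tardiness 11
Sum = 0+4+6+11 = 21.
LPT (decreasing processing time): J4 J2 J1 J3.
J4: 0→11, due 15, tardiness 0
J2: 11→19, due 8, tardiness 11
J1: 19→23, due 18, tardiness 5
J3: 23→26, due 9, tardiness 17
Sum = 0+11+5+17 = 33.
Difference = 21 − 33 = -12.

-12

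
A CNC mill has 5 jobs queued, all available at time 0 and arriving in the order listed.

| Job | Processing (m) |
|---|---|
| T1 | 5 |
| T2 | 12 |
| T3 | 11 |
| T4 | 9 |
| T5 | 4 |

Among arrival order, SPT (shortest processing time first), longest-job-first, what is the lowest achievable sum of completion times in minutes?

101

FIFO (arrival order): T1 T2 T3 T4 T5.
T1: 0→5
T2: 5→17
T3: 17→28
T4: 28→37
T5: 37→41
Sum = 5+17+28+37+41 = 128.
SPT (increasing processing time): T5 T1 T4 T3 T2.
T5: 0→4
T1: 4→9
T4: 9→18
T3: 18→29
T2: 29→41
Sum = 4+9+18+29+41 = 101.
LPT (decreasing processing time): T2 T3 T4 T1 T5.
T2: 0→12
T3: 12→23
T4: 23→32
T1: 32→37
T5: 37→41
Sum = 12+23+32+37+41 = 145.
FIFO 128, SPT 101, LPT 145 → minimum 101.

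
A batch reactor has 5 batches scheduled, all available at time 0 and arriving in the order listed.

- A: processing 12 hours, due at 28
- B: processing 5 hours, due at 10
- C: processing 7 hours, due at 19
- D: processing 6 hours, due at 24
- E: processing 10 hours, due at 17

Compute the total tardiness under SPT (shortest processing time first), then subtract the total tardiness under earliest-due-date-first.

SPT (increasing processing time): B D C E A.
B: 0→5, due 10, tardiness 0
D: 5→11, due 24, tardiness 0
C: 11→18, due 19, tardiness 0
E: 18→28, due 17, tardiness 11
A: 28→40, due 28, tardiness 12
Sum = 0+0+0+11+12 = 23.
EDD (increasing due date): B E C D A.
B: 0→5, due 10, tardiness 0
E: 5→15, due 17, tardiness 0
C: 15→22, due 19, tardiness 3
D: 22→28, due 24, tardiness 4
A: 28→40, due 28, tardiness 12
Sum = 0+0+3+4+12 = 19.
Difference = 23 − 19 = 4.

4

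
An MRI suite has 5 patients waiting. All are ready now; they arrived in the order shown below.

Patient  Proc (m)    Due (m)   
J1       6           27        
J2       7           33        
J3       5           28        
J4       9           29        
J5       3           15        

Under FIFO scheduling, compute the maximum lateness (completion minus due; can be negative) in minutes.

15

FIFO (arrival order): J1 J2 J3 J4 J5.
J1: 0→6, due 27, lateness -21
J2: 6→13, due 33, lateness -20
J3: 13→18, due 28, lateness -10
J4: 18→27, due 29, lateness -2
J5: 27→30, due 15, lateness 15
Maximum = 15.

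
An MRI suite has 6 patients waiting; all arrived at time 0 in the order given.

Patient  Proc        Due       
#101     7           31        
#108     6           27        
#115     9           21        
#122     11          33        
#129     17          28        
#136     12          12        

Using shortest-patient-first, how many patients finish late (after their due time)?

SPT (increasing processing time): #108 #101 #115 #122 #136 #129.
#108: 0→6, due 27, tardiness 0
#101: 6→13, due 31, tardiness 0
#115: 13→22, due 21, tardiness 1
#122: 22→33, due 33, tardiness 0
#136: 33→45, due 12, tardiness 33
#129: 45→62, due 28, tardiness 34
Late patients: 3.

3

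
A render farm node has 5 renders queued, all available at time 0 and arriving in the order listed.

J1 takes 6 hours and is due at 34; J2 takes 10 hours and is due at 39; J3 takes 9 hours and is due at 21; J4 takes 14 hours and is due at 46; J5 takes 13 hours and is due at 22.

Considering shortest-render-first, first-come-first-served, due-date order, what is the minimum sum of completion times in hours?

136

SPT (increasing processing time): J1 J3 J2 J5 J4.
J1: 0→6
J3: 6→15
J2: 15→25
J5: 25→38
J4: 38→52
Sum = 6+15+25+38+52 = 136.
FIFO (arrival order): J1 J2 J3 J4 J5.
J1: 0→6
J2: 6→16
J3: 16→25
J4: 25→39
J5: 39→52
Sum = 6+16+25+39+52 = 138.
EDD (increasing due date): J3 J5 J1 J2 J4.
J3: 0→9
J5: 9→22
J1: 22→28
J2: 28→38
J4: 38→52
Sum = 9+22+28+38+52 = 149.
SPT 136, FIFO 138, EDD 149 → minimum 136.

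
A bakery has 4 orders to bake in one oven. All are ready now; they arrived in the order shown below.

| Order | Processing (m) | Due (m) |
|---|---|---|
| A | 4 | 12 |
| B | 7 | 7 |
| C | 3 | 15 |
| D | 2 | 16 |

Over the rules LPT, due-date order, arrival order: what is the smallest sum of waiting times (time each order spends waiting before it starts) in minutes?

LPT (decreasing processing time): B A C D.
B: waits 0, runs 0→7
A: waits 7, runs 7→11
C: waits 11, runs 11→14
D: waits 14, runs 14→16
Sum = 0+7+11+14 = 32.
EDD (increasing due date): B A C D.
B: waits 0, runs 0→7
A: waits 7, runs 7→11
C: waits 11, runs 11→14
D: waits 14, runs 14→16
Sum = 0+7+11+14 = 32.
FIFO (arrival order): A B C D.
A: waits 0, runs 0→4
B: waits 4, runs 4→11
C: waits 11, runs 11→14
D: waits 14, runs 14→16
Sum = 0+4+11+14 = 29.
LPT 32, EDD 32, FIFO 29 → minimum 29.

29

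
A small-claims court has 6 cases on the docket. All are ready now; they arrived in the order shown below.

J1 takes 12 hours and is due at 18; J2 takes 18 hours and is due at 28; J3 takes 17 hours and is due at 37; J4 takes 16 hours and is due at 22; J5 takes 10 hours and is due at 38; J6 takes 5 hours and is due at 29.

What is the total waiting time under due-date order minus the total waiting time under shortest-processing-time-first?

55

EDD (increasing due date): J1 J4 J2 J6 J3 J5.
J1: waits 0, runs 0→12
J4: waits 12, runs 12→28
J2: waits 28, runs 28→46
J6: waits 46, runs 46→51
J3: waits 51, runs 51→68
J5: waits 68, runs 68→78
Sum = 0+12+28+46+51+68 = 205.
SPT (increasing processing time): J6 J5 J1 J4 J3 J2.
J6: waits 0, runs 0→5
J5: waits 5, runs 5→15
J1: waits 15, runs 15→27
J4: waits 27, runs 27→43
J3: waits 43, runs 43→60
J2: waits 60, runs 60→78
Sum = 0+5+15+27+43+60 = 150.
Difference = 205 − 150 = 55.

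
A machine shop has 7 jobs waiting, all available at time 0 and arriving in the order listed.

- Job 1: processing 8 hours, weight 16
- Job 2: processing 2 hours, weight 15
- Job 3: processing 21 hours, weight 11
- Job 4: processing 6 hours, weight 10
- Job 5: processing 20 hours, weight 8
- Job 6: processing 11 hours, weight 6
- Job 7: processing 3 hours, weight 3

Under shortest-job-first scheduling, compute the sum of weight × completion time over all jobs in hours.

SPT (increasing processing time): Job 2 Job 7 Job 4 Job 1 Job 6 Job 5 Job 3.
Job 2: finishes 2, weight 15, w·C = 30
Job 7: finishes 5, weight 3, w·C = 15
Job 4: finishes 11, weight 10, w·C = 110
Job 1: finishes 19, weight 16, w·C = 304
Job 6: finishes 30, weight 6, w·C = 180
Job 5: finishes 50, weight 8, w·C = 400
Job 3: finishes 71, weight 11, w·C = 781
Sum = 30+15+110+304+180+400+781 = 1820.

1820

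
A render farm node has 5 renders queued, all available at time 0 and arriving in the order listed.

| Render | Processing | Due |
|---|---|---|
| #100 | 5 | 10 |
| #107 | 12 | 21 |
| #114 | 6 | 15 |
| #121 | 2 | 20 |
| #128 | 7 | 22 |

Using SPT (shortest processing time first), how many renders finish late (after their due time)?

1

SPT (increasing processing time): #121 #100 #114 #128 #107.
#121: 0→2, due 20, tardiness 0
#100: 2→7, due 10, tardiness 0
#114: 7→13, due 15, tardiness 0
#128: 13→20, due 22, tardiness 0
#107: 20→32, due 21, tardiness 11
Late renders: 1.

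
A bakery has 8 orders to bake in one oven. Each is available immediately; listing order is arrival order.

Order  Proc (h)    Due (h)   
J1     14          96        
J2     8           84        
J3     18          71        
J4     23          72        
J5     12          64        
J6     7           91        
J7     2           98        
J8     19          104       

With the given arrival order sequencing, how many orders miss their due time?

FIFO (arrival order): J1 J2 J3 J4 J5 J6 J7 J8.
J1: 0→14, due 96, tardiness 0
J2: 14→22, due 84, tardiness 0
J3: 22→40, due 71, tardiness 0
J4: 40→63, due 72, tardiness 0
J5: 63→75, due 64, tardiness 11
J6: 75→82, due 91, tardiness 0
J7: 82→84, due 98, tardiness 0
J8: 84→103, due 104, tardiness 0
Late orders: 1.

1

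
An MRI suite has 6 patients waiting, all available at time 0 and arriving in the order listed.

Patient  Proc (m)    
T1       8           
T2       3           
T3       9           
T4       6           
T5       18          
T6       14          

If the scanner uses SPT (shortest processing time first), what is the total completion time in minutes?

SPT (increasing processing time): T2 T4 T1 T3 T6 T5.
T2: 0→3
T4: 3→9
T1: 9→17
T3: 17→26
T6: 26→40
T5: 40→58
Sum = 3+9+17+26+40+58 = 153.

153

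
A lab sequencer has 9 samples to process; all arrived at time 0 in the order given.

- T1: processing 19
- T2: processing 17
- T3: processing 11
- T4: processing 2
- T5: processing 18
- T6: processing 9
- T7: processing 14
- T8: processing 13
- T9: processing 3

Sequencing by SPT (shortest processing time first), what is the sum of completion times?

SPT (increasing processing time): T4 T9 T6 T3 T8 T7 T2 T5 T1.
T4: 0→2
T9: 2→5
T6: 5→14
T3: 14→25
T8: 25→38
T7: 38→52
T2: 52→69
T5: 69→87
T1: 87→106
Sum = 2+5+14+25+38+52+69+87+106 = 398.

398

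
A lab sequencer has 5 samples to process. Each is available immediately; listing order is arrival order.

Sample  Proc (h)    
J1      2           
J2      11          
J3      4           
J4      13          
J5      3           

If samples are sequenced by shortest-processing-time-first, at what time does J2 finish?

SPT (increasing processing time): J1 J5 J3 J2 J4.
J1: 0→2
J5: 2→5
J3: 5→9
J2: 9→20

20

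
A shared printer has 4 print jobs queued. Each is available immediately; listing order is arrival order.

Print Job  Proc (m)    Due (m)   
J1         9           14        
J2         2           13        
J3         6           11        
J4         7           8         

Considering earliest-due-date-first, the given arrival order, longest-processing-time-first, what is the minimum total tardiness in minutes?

14

EDD (increasing due date): J4 J3 J2 J1.
J4: 0→7, due 8, tardiness 0
J3: 7→13, due 11, tardiness 2
J2: 13→15, due 13, tardiness 2
J1: 15→24, due 14, tardiness 10
Sum = 0+2+2+10 = 14.
FIFO (arrival order): J1 J2 J3 J4.
J1: 0→9, due 14, tardiness 0
J2: 9→11, due 13, tardiness 0
J3: 11→17, due 11, tardiness 6
J4: 17→24, due 8, tardiness 16
Sum = 0+0+6+16 = 22.
LPT (decreasing processing time): J1 J4 J3 J2.
J1: 0→9, due 14, tardiness 0
J4: 9→16, due 8, tardiness 8
J3: 16→22, due 11, tardiness 11
J2: 22→24, due 13, tardiness 11
Sum = 0+8+11+11 = 30.
EDD 14, FIFO 22, LPT 30 → minimum 14.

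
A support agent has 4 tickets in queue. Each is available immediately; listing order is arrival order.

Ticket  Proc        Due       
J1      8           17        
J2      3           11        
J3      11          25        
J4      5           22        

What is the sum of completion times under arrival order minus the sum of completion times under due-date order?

11

FIFO (arrival order): J1 J2 J3 J4.
J1: 0→8
J2: 8→11
J3: 11→22
J4: 22→27
Sum = 8+11+22+27 = 68.
EDD (increasing due date): J2 J1 J4 J3.
J2: 0→3
J1: 3→11
J4: 11→16
J3: 16→27
Sum = 3+11+16+27 = 57.
Difference = 68 − 57 = 11.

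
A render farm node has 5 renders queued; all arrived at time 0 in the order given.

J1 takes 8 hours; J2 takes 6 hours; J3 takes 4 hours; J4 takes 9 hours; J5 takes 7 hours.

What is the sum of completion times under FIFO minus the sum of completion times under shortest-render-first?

FIFO (arrival order): J1 J2 J3 J4 J5.
J1: 0→8
J2: 8→14
J3: 14→18
J4: 18→27
J5: 27→34
Sum = 8+14+18+27+34 = 101.
SPT (increasing processing time): J3 J2 J5 J1 J4.
J3: 0→4
J2: 4→10
J5: 10→17
J1: 17→25
J4: 25→34
Sum = 4+10+17+25+34 = 90.
Difference = 101 − 90 = 11.

11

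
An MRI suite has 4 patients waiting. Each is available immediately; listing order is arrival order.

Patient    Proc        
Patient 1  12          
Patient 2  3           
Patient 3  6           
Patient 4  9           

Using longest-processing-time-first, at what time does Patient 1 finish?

12

LPT (decreasing processing time): Patient 1 Patient 4 Patient 3 Patient 2.
Patient 1: 0→12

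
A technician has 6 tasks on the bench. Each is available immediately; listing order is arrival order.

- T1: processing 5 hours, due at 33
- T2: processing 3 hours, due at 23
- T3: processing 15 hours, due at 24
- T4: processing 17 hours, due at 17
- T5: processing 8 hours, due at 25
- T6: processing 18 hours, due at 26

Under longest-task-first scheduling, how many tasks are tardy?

LPT (decreasing processing time): T6 T4 T3 T5 T1 T2.
T6: 0→18, due 26, tardiness 0
T4: 18→35, due 17, tardiness 18
T3: 35→50, due 24, tardiness 26
T5: 50→58, due 25, tardiness 33
T1: 58→63, due 33, tardiness 30
T2: 63→66, due 23, tardiness 43
Late tasks: 5.

5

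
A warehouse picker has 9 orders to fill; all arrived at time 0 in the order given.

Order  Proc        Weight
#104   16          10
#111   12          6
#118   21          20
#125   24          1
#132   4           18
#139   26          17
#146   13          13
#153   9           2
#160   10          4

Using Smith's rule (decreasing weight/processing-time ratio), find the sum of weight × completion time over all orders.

WSPT (decreasing weight/processing-time ratio): #132 #146 #118 #139 #104 #111 #160 #153 #125.
#132: finishes 4, weight 18, w·C = 72
#146: finishes 17, weight 13, w·C = 221
#118: finishes 38, weight 20, w·C = 760
#139: finishes 64, weight 17, w·C = 1088
#104: finishes 80, weight 10, w·C = 800
#111: finishes 92, weight 6, w·C = 552
#160: finishes 102, weight 4, w·C = 408
#153: finishes 111, weight 2, w·C = 222
#125: finishes 135, weight 1, w·C = 135
Sum = 72+221+760+1088+800+552+408+222+135 = 4258.

4258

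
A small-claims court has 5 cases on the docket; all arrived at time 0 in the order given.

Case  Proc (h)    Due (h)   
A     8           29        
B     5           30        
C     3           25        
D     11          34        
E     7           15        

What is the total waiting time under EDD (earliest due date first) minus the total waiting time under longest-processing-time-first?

-29

EDD (increasing due date): E C A B D.
E: waits 0, runs 0→7
C: waits 7, runs 7→10
A: waits 10, runs 10→18
B: waits 18, runs 18→23
D: waits 23, runs 23→34
Sum = 0+7+10+18+23 = 58.
LPT (decreasing processing time): D A E B C.
D: waits 0, runs 0→11
A: waits 11, runs 11→19
E: waits 19, runs 19→26
B: waits 26, runs 26→31
C: waits 31, runs 31→34
Sum = 0+11+19+26+31 = 87.
Difference = 58 − 87 = -29.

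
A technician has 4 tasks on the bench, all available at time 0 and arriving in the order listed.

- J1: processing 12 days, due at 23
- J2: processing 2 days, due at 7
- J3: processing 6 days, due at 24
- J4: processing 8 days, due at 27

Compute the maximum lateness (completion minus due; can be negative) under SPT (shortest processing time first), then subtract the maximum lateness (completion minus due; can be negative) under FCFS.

-2

SPT (increasing processing time): J2 J3 J4 J1.
J2: 0→2, due 7, lateness -5
J3: 2→8, due 24, lateness -16
J4: 8→16, due 27, lateness -11
J1: 16→28, due 23, lateness 5
Maximum = 5.
FIFO (arrival order): J1 J2 J3 J4.
J1: 0→12, due 23, lateness -11
J2: 12→14, due 7, lateness 7
J3: 14→20, due 24, lateness -4
J4: 20→28, due 27, lateness 1
Maximum = 7.
Difference = 5 − 7 = -2.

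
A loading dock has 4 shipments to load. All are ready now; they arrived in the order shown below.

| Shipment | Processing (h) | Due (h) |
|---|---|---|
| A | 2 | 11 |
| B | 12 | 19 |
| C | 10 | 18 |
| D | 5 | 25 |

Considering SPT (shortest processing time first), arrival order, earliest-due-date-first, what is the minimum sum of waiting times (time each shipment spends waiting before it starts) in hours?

SPT (increasing processing time): A D C B.
A: waits 0, runs 0→2
D: waits 2, runs 2→7
C: waits 7, runs 7→17
B: waits 17, runs 17→29
Sum = 0+2+7+17 = 26.
FIFO (arrival order): A B C D.
A: waits 0, runs 0→2
B: waits 2, runs 2→14
C: waits 14, runs 14→24
D: waits 24, runs 24→29
Sum = 0+2+14+24 = 40.
EDD (increasing due date): A C B D.
A: waits 0, runs 0→2
C: waits 2, runs 2→12
B: waits 12, runs 12→24
D: waits 24, runs 24→29
Sum = 0+2+12+24 = 38.
SPT 26, FIFO 40, EDD 38 → minimum 26.

26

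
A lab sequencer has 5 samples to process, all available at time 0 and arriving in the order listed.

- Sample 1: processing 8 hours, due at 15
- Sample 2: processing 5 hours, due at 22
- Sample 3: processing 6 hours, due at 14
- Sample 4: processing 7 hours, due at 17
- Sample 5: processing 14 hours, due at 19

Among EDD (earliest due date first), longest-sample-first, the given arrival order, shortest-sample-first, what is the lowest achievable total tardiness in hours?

EDD (increasing due date): Sample 3 Sample 1 Sample 4 Sample 5 Sample 2.
Sample 3: 0→6, due 14, tardiness 0
Sample 1: 6→14, due 15, tardiness 0
Sample 4: 14→21, due 17, tardiness 4
Sample 5: 21→35, due 19, tardiness 16
Sample 2: 35→40, due 22, tardiness 18
Sum = 0+0+4+16+18 = 38.
LPT (decreasing processing time): Sample 5 Sample 1 Sample 4 Sample 3 Sample 2.
Sample 5: 0→14, due 19, tardiness 0
Sample 1: 14→22, due 15, tardiness 7
Sample 4: 22→29, due 17, tardiness 12
Sample 3: 29→35, due 14, tardiness 21
Sample 2: 35→40, due 22, tardiness 18
Sum = 0+7+12+21+18 = 58.
FIFO (arrival order): Sample 1 Sample 2 Sample 3 Sample 4 Sample 5.
Sample 1: 0→8, due 15, tardiness 0
Sample 2: 8→13, due 22, tardiness 0
Sample 3: 13→19, due 14, tardiness 5
Sample 4: 19→26, due 17, tardiness 9
Sample 5: 26→40, due 19, tardiness 21
Sum = 0+0+5+9+21 = 35.
SPT (increasing processing time): Sample 2 Sample 3 Sample 4 Sample 1 Sample 5.
Sample 2: 0→5, due 22, tardiness 0
Sample 3: 5→11, due 14, tardiness 0
Sample 4: 11→18, due 17, tardiness 1
Sample 1: 18→26, due 15, tardiness 11
Sample 5: 26→40, due 19, tardiness 21
Sum = 0+0+1+11+21 = 33.
EDD 38, LPT 58, FIFO 35, SPT 33 → minimum 33.

33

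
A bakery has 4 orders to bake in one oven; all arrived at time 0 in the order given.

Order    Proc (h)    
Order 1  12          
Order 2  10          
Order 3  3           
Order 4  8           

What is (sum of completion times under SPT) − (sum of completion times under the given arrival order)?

SPT (increasing processing time): Order 3 Order 4 Order 2 Order 1.
Order 3: 0→3
Order 4: 3→11
Order 2: 11→21
Order 1: 21→33
Sum = 3+11+21+33 = 68.
FIFO (arrival order): Order 1 Order 2 Order 3 Order 4.
Order 1: 0→12
Order 2: 12→22
Order 3: 22→25
Order 4: 25→33
Sum = 12+22+25+33 = 92.
Difference = 68 − 92 = -24.

-24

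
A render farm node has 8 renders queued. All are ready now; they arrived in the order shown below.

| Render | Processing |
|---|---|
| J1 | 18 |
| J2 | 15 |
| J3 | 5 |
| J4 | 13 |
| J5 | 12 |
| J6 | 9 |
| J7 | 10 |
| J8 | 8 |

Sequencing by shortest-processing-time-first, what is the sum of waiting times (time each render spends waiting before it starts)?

SPT (increasing processing time): J3 J8 J6 J7 J5 J4 J2 J1.
J3: waits 0, runs 0→5
J8: waits 5, runs 5→13
J6: waits 13, runs 13→22
J7: waits 22, runs 22→32
J5: waits 32, runs 32→44
J4: waits 44, runs 44→57
J2: waits 57, runs 57→72
J1: waits 72, runs 72→90
Sum = 0+5+13+22+32+44+57+72 = 245.

245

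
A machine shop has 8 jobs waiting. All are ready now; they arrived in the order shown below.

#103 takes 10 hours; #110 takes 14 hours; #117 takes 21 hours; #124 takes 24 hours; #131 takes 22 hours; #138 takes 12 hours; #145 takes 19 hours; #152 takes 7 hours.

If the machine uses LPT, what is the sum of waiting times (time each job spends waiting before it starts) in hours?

LPT (decreasing processing time): #124 #131 #117 #145 #110 #138 #103 #152.
#124: waits 0, runs 0→24
#131: waits 24, runs 24→46
#117: waits 46, runs 46→67
#145: waits 67, runs 67→86
#110: waits 86, runs 86→100
#138: waits 100, runs 100→112
#103: waits 112, runs 112→122
#152: waits 122, runs 122→129
Sum = 0+24+46+67+86+100+112+122 = 557.

557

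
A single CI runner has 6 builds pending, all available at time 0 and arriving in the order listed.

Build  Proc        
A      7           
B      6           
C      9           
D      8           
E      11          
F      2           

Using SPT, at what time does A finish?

SPT (increasing processing time): F B A D C E.
F: 0→2
B: 2→8
A: 8→15

15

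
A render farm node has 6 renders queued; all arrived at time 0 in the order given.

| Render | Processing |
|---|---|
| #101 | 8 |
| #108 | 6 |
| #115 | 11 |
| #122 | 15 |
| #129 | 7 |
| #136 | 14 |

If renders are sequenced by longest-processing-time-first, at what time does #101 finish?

48

LPT (decreasing processing time): #122 #136 #115 #101 #129 #108.
#122: 0→15
#136: 15→29
#115: 29→40
#101: 40→48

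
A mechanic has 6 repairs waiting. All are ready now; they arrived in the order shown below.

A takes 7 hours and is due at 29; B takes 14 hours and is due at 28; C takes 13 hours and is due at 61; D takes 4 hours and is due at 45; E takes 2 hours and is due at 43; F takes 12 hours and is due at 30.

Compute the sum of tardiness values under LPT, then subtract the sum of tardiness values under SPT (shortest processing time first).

LPT (decreasing processing time): B C F A D E.
B: 0→14, due 28, tardiness 0
C: 14→27, due 61, tardiness 0
F: 27→39, due 30, tardiness 9
A: 39→46, due 29, tardiness 17
D: 46→50, due 45, tardiness 5
E: 50→52, due 43, tardiness 9
Sum = 0+0+9+17+5+9 = 40.
SPT (increasing processing time): E D A F C B.
E: 0→2, due 43, tardiness 0
D: 2→6, due 45, tardiness 0
A: 6→13, due 29, tardiness 0
F: 13→25, due 30, tardiness 0
C: 25→38, due 61, tardiness 0
B: 38→52, due 28, tardiness 24
Sum = 0+0+0+0+0+24 = 24.
Difference = 40 − 24 = 16.

16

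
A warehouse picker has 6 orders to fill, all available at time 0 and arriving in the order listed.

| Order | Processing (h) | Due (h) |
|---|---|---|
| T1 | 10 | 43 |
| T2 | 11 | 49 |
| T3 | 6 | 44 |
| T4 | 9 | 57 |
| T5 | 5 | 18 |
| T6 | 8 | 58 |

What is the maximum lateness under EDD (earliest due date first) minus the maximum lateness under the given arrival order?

EDD (increasing due date): T5 T1 T3 T2 T4 T6.
T5: 0→5, due 18, lateness -13
T1: 5→15, due 43, lateness -28
T3: 15→21, due 44, lateness -23
T2: 21→32, due 49, lateness -17
T4: 32→41, due 57, lateness -16
T6: 41→49, due 58, lateness -9
Maximum = -9.
FIFO (arrival order): T1 T2 T3 T4 T5 T6.
T1: 0→10, due 43, lateness -33
T2: 10→21, due 49, lateness -28
T3: 21→27, due 44, lateness -17
T4: 27→36, due 57, lateness -21
T5: 36→41, due 18, lateness 23
T6: 41→49, due 58, lateness -9
Maximum = 23.
Difference = -9 − 23 = -32.

-32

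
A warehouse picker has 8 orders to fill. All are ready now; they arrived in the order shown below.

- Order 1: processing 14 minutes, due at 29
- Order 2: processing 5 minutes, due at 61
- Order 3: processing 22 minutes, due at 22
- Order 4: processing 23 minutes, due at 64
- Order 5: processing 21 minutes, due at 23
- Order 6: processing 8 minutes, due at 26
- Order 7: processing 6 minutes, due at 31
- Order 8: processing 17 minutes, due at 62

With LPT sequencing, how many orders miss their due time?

LPT (decreasing processing time): Order 4 Order 3 Order 5 Order 8 Order 1 Order 6 Order 7 Order 2.
Order 4: 0→23, due 64, tardiness 0
Order 3: 23→45, due 22, tardiness 23
Order 5: 45→66, due 23, tardiness 43
Order 8: 66→83, due 62, tardiness 21
Order 1: 83→97, due 29, tardiness 68
Order 6: 97→105, due 26, tardiness 79
Order 7: 105→111, due 31, tardiness 80
Order 2: 111→116, due 61, tardiness 55
Late orders: 7.

7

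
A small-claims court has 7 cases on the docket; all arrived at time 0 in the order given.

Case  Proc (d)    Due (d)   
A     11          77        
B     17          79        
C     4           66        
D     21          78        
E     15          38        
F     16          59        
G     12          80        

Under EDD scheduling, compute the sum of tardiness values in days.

21

EDD (increasing due date): E F C A D B G.
E: 0→15, due 38, tardiness 0
F: 15→31, due 59, tardiness 0
C: 31→35, due 66, tardiness 0
A: 35→46, due 77, tardiness 0
D: 46→67, due 78, tardiness 0
B: 67→84, due 79, tardiness 5
G: 84→96, due 80, tardiness 16
Sum = 0+0+0+0+0+5+16 = 21.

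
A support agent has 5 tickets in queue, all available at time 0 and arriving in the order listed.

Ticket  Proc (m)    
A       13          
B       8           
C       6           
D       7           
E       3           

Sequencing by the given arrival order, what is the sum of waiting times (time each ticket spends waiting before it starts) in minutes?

FIFO (arrival order): A B C D E.
A: waits 0, runs 0→13
B: waits 13, runs 13→21
C: waits 21, runs 21→27
D: waits 27, runs 27→34
E: waits 34, runs 34→37
Sum = 0+13+21+27+34 = 95.

95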